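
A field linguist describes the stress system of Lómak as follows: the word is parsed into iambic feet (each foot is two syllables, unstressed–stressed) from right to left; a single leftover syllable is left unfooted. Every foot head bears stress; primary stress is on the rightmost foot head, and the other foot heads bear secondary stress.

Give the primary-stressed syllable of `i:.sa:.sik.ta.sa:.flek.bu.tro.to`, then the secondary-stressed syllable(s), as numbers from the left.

Parse right to left into iambic (σˈσ) feet: i: (sa:.ˈsik) (ta.ˈsa:) (flek.ˈbu) (tro.ˈto). Syllable 1 is left unfooted.
Foot heads (stressed positions): 3, 5, 7, 9.
End Rule Rightmost: primary stress on the rightmost head = syllable 9.
Secondary stress on 3, 5, 7: i:.sa:.ˌsik.ta.ˌsa:.flek.ˌbu.tro.ˈto.

primary 9, secondary 3, 5, 7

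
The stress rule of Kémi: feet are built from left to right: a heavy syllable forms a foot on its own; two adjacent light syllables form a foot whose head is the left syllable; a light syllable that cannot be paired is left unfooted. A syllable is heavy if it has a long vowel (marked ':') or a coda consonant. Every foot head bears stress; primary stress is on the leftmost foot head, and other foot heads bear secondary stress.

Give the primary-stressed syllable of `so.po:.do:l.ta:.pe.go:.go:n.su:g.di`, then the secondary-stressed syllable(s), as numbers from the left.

Weights: 1 so L, 2 po: H, 3 do:l H, 4 ta: H, 5 pe L, 6 go: H, 7 go:n H, 8 su:g H, 9 di L.
Parse left to right (heavy = foot alone; LL = one foot; stranded L unfooted): so (ˈpo:) (ˈdo:l) (ˈta:) pe (ˈgo:) (ˈgo:n) (ˈsu:g) di.
Foot heads: 2, 3, 4, 6, 7, 8.
Primary stress on the leftmost head = syllable 2.
Secondary stress on 3, 4, 6, 7, 8: so.ˈpo:.ˌdo:l.ˌta:.pe.ˌgo:.ˌgo:n.ˌsu:g.di.

primary 2, secondary 3, 4, 6, 7, 8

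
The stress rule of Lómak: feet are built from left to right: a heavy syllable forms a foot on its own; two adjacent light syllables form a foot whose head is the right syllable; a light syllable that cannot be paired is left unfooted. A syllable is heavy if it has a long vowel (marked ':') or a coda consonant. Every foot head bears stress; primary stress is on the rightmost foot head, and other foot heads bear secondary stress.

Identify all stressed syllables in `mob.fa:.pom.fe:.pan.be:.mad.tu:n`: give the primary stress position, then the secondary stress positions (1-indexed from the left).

Weights: 1 mob H, 2 fa: H, 3 pom H, 4 fe: H, 5 pan H, 6 be: H, 7 mad H, 8 tu:n H.
Parse left to right (heavy = foot alone; LL = one foot; stranded L unfooted): (ˈmob) (ˈfa:) (ˈpom) (ˈfe:) (ˈpan) (ˈbe:) (ˈmad) (ˈtu:n).
Foot heads: 1, 2, 3, 4, 5, 6, 7, 8.
Primary stress on the rightmost head = syllable 8.
Secondary stress on 1, 2, 3, 4, 5, 6, 7: ˌmob.ˌfa:.ˌpom.ˌfe:.ˌpan.ˌbe:.ˌmad.ˈtu:n.

primary 8, secondary 1, 2, 3, 4, 5, 6, 7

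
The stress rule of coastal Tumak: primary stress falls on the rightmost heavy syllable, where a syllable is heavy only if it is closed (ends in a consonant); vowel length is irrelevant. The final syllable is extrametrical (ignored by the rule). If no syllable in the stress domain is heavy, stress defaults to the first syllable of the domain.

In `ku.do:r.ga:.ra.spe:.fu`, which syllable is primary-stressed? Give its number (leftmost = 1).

The final syllable (6, fu) is extrametrical; the stress domain is syllables 1–5.
Weights: 1 ku L, 2 do:r H, 3 ga: L, 4 ra L, 5 spe: L.
Heavy syllables in the domain: 2. The rightmost is syllable 2 (do:r).
Primary stress: syllable 2 → ku.ˈdo:r.ga:.ra.spe:.fu.

2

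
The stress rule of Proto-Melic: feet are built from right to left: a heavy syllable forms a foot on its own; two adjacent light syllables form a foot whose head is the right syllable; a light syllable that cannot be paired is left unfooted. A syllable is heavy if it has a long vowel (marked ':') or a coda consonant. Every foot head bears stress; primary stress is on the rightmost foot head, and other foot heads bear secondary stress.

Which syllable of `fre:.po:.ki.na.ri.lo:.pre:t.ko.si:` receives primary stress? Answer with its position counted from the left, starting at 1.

9

Weights: 1 fre: H, 2 po: H, 3 ki L, 4 na L, 5 ri L, 6 lo: H, 7 pre:t H, 8 ko L, 9 si: H.
Parse right to left (heavy = foot alone; LL = one foot; stranded L unfooted): (ˈfre:) (ˈpo:) ki (na.ˈri) (ˈlo:) (ˈpre:t) ko (ˈsi:).
Foot heads: 1, 2, 5, 6, 7, 9.
Primary stress on the rightmost head = syllable 9.
Primary stress: syllable 9 → fre:.po:.ki.na.ri.lo:.pre:t.ko.ˈsi:.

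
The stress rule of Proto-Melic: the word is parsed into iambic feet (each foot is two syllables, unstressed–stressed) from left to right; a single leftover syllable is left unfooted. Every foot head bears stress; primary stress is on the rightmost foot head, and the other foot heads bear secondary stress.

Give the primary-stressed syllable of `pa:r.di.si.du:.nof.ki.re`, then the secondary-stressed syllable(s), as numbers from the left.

Parse left to right into iambic (σˈσ) feet: (pa:r.ˈdi) (si.ˈdu:) (nof.ˈki) re. Syllable 7 is left unfooted.
Foot heads (stressed positions): 2, 4, 6.
End Rule Rightmost: primary stress on the rightmost head = syllable 6.
Secondary stress on 2, 4: pa:r.ˌdi.si.ˌdu:.nof.ˈki.re.

primary 6, secondary 2, 4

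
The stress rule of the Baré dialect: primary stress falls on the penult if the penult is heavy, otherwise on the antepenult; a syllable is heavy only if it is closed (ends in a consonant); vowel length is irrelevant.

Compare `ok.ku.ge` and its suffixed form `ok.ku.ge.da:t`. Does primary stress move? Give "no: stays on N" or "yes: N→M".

yes: 1→2

Base `ok.ku.ge` (3 syllables):
  Weights: 1 ok H, 2 ku L, 3 ge L.
  The penult (syllable 2, ku) is light, so stress falls on the antepenult (syllable 1, ok).
  → primary stress on syllable 1.
Suffixed `ok.ku.ge.da:t` (4 syllables):
  Weights: 2 ku L, 3 ge L, 4 da:t H.
  The penult (syllable 3, ge) is light, so stress falls on the antepenult (syllable 2, ku).
  → primary stress on syllable 2.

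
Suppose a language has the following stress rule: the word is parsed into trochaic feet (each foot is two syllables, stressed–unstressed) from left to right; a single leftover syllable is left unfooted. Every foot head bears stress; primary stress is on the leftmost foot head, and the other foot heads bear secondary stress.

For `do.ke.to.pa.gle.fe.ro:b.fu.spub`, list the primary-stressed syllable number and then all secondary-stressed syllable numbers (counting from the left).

primary 1, secondary 3, 5, 7

Parse left to right into trochaic (ˈσσ) feet: (ˈdo.ke) (ˈto.pa) (ˈgle.fe) (ˈro:b.fu) spub. Syllable 9 is left unfooted.
Foot heads (stressed positions): 1, 3, 5, 7.
End Rule Leftmost: primary stress on the leftmost head = syllable 1.
Secondary stress on 3, 5, 7: ˈdo.ke.ˌto.pa.ˌgle.fe.ˌro:b.fu.spub.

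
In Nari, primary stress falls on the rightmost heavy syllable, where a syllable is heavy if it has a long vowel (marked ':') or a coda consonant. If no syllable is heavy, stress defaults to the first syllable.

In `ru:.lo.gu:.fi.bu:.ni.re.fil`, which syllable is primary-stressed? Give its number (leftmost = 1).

8

Weights: 1 ru: H, 2 lo L, 3 gu: H, 4 fi L, 5 bu: H, 6 ni L, 7 re L, 8 fil H.
Heavy syllables in the domain: 1, 3, 5, 8. The rightmost is syllable 8 (fil).
Primary stress: syllable 8 → ru:.lo.gu:.fi.bu:.ni.re.ˈfil.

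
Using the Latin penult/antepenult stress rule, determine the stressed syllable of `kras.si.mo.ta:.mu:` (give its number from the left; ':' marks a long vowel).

Classical Latin: stress the penult if heavy (long vowel or closed), else the antepenult.
Weights: 3 mo L, 4 ta: H, 5 mu: H.
The penult (syllable 4, ta:) is heavy, so it takes stress.
Stress on syllable 4: kras.si.mo.ˈta:.mu:.

4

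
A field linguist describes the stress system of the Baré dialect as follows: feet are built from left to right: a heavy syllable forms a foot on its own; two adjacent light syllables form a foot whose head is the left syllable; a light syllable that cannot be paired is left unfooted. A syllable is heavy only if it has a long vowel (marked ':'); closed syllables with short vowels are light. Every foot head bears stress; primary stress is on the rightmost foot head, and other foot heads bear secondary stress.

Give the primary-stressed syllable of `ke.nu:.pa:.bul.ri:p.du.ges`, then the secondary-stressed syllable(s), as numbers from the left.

Weights: 1 ke L, 2 nu: H, 3 pa: H, 4 bul L, 5 ri:p H, 6 du L, 7 ges L.
Parse left to right (heavy = foot alone; LL = one foot; stranded L unfooted): ke (ˈnu:) (ˈpa:) bul (ˈri:p) (ˈdu.ges).
Foot heads: 2, 3, 5, 6.
Primary stress on the rightmost head = syllable 6.
Secondary stress on 2, 3, 5: ke.ˌnu:.ˌpa:.bul.ˌri:p.ˈdu.ges.

primary 6, secondary 2, 3, 5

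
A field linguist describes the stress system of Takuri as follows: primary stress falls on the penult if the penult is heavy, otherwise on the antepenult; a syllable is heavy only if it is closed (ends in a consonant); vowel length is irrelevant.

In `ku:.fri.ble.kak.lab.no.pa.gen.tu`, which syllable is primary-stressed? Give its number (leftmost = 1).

Weights: 7 pa L, 8 gen H, 9 tu L.
The penult (syllable 8, gen) is heavy, so it takes stress.
Primary stress: syllable 8 → ku:.fri.ble.kak.lab.no.pa.ˈgen.tu.

8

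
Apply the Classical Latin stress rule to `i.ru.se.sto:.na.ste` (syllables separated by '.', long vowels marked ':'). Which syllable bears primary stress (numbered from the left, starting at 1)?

Classical Latin: stress the penult if heavy (long vowel or closed), else the antepenult.
Weights: 4 sto: H, 5 na L, 6 ste L.
The penult (syllable 5, na) is light, so stress falls on the antepenult (syllable 4, sto:).
Stress on syllable 4: i.ru.se.ˈsto:.na.ste.

4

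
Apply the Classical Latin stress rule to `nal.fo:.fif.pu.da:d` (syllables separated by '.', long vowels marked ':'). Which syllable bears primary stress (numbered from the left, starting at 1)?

3

Classical Latin: stress the penult if heavy (long vowel or closed), else the antepenult.
Weights: 3 fif H, 4 pu L, 5 da:d H.
The penult (syllable 4, pu) is light, so stress falls on the antepenult (syllable 3, fif).
Stress on syllable 3: nal.fo:.ˈfif.pu.da:d.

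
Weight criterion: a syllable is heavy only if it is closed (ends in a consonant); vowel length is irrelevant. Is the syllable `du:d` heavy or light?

`du:d`: long vowel, closed (coda /d/). Closed (coda /d/) → heavy.

heavy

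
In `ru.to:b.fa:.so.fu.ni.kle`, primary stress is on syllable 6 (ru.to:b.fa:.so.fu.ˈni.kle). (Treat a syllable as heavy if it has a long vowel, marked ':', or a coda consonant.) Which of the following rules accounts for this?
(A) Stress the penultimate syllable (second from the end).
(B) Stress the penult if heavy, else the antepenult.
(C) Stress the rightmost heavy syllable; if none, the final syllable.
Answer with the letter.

A

Rule A → syllable 6 ✓.
Rule B → syllable 5 (observed: 6).
Rule C → syllable 3 (observed: 6).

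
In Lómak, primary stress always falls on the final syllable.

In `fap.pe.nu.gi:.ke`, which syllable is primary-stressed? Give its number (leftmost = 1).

5

The word has 5 syllables; the final syllable is syllable 5 (ke).
Primary stress: syllable 5 → fap.pe.nu.gi:.ˈke.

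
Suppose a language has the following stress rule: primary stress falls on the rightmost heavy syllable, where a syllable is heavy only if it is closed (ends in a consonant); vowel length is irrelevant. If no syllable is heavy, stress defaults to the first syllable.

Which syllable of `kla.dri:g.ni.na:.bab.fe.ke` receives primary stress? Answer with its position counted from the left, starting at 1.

5

Weights: 1 kla L, 2 dri:g H, 3 ni L, 4 na: L, 5 bab H, 6 fe L, 7 ke L.
Heavy syllables in the domain: 2, 5. The rightmost is syllable 5 (bab).
Primary stress: syllable 5 → kla.dri:g.ni.na:.ˈbab.fe.ke.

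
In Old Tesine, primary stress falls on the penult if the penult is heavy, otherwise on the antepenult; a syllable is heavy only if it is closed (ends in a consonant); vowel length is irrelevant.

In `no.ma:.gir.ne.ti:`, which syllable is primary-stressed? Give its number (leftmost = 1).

Weights: 3 gir H, 4 ne L, 5 ti: L.
The penult (syllable 4, ne) is light, so stress falls on the antepenult (syllable 3, gir).
Primary stress: syllable 3 → no.ma:.ˈgir.ne.ti:.

3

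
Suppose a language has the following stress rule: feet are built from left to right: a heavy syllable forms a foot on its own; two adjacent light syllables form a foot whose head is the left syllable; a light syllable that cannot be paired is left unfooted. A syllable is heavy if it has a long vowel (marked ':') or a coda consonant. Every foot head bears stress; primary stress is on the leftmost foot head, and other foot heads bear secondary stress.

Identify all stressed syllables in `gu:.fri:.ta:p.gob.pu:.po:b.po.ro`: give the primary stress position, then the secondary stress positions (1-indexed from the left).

Weights: 1 gu: H, 2 fri: H, 3 ta:p H, 4 gob H, 5 pu: H, 6 po:b H, 7 po L, 8 ro L.
Parse left to right (heavy = foot alone; LL = one foot; stranded L unfooted): (ˈgu:) (ˈfri:) (ˈta:p) (ˈgob) (ˈpu:) (ˈpo:b) (ˈpo.ro).
Foot heads: 1, 2, 3, 4, 5, 6, 7.
Primary stress on the leftmost head = syllable 1.
Secondary stress on 2, 3, 4, 5, 6, 7: ˈgu:.ˌfri:.ˌta:p.ˌgob.ˌpu:.ˌpo:b.ˌpo.ro.

primary 1, secondary 2, 3, 4, 5, 6, 7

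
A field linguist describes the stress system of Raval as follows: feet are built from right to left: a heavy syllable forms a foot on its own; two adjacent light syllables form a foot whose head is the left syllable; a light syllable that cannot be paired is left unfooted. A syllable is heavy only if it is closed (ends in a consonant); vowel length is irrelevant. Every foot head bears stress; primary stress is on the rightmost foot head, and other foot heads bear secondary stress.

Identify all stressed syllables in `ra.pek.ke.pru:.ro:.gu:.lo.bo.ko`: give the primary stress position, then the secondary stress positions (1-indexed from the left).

Weights: 1 ra L, 2 pek H, 3 ke L, 4 pru: L, 5 ro: L, 6 gu: L, 7 lo L, 8 bo L, 9 ko L.
Parse right to left (heavy = foot alone; LL = one foot; stranded L unfooted): ra (ˈpek) ke (ˈpru:.ro:) (ˈgu:.lo) (ˈbo.ko).
Foot heads: 2, 4, 6, 8.
Primary stress on the rightmost head = syllable 8.
Secondary stress on 2, 4, 6: ra.ˌpek.ke.ˌpru:.ro:.ˌgu:.lo.ˈbo.ko.

primary 8, secondary 2, 4, 6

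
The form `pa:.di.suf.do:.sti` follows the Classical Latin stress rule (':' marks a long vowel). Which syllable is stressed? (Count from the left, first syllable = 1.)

Classical Latin: stress the penult if heavy (long vowel or closed), else the antepenult.
Weights: 3 suf H, 4 do: H, 5 sti L.
The penult (syllable 4, do:) is heavy, so it takes stress.
Stress on syllable 4: pa:.di.suf.ˈdo:.sti.

4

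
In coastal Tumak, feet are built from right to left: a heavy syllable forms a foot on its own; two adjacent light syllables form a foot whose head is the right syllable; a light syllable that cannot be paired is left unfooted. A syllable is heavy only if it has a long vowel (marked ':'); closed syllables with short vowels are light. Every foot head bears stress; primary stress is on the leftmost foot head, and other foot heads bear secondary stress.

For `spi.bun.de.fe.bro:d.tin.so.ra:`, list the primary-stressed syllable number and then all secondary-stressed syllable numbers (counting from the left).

primary 2, secondary 4, 5, 7, 8

Weights: 1 spi L, 2 bun L, 3 de L, 4 fe L, 5 bro:d H, 6 tin L, 7 so L, 8 ra: H.
Parse right to left (heavy = foot alone; LL = one foot; stranded L unfooted): (spi.ˈbun) (de.ˈfe) (ˈbro:d) (tin.ˈso) (ˈra:).
Foot heads: 2, 4, 5, 7, 8.
Primary stress on the leftmost head = syllable 2.
Secondary stress on 4, 5, 7, 8: spi.ˈbun.de.ˌfe.ˌbro:d.tin.ˌso.ˌra:.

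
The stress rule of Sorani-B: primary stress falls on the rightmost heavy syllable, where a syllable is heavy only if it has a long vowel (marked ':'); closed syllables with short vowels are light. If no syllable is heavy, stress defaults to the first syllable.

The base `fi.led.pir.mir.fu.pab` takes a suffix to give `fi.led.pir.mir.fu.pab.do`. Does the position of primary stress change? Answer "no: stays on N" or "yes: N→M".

Base `fi.led.pir.mir.fu.pab` (6 syllables):
  Weights: 1 fi L, 2 led L, 3 pir L, 4 mir L, 5 fu L, 6 pab L.
  No heavy syllable in the domain; default to the first syllable = syllable 1.
  → primary stress on syllable 1.
Suffixed `fi.led.pir.mir.fu.pab.do` (7 syllables):
  Weights: 1 fi L, 2 led L, 3 pir L, 4 mir L, 5 fu L, 6 pab L, 7 do L.
  No heavy syllable in the domain; default to the first syllable = syllable 1.
  → primary stress on syllable 1.

no: stays on 1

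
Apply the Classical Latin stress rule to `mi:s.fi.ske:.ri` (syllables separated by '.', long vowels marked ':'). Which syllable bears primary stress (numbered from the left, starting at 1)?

3

Classical Latin: stress the penult if heavy (long vowel or closed), else the antepenult.
Weights: 2 fi L, 3 ske: H, 4 ri L.
The penult (syllable 3, ske:) is heavy, so it takes stress.
Stress on syllable 3: mi:s.fi.ˈske:.ri.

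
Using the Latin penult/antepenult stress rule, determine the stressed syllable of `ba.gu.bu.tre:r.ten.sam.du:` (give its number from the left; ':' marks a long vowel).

Classical Latin: stress the penult if heavy (long vowel or closed), else the antepenult.
Weights: 5 ten H, 6 sam H, 7 du: H.
The penult (syllable 6, sam) is heavy, so it takes stress.
Stress on syllable 6: ba.gu.bu.tre:r.ten.ˈsam.du:.

6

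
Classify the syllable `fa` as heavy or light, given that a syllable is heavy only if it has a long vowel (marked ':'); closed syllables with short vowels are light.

light

`fa`: short vowel, open (no coda). Short vowel → light.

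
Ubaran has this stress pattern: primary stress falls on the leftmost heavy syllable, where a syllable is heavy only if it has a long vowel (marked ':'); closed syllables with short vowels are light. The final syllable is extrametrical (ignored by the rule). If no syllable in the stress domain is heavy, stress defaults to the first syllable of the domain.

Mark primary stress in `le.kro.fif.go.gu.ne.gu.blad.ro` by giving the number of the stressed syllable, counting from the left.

The final syllable (9, ro) is extrametrical; the stress domain is syllables 1–8.
Weights: 1 le L, 2 kro L, 3 fif L, 4 go L, 5 gu L, 6 ne L, 7 gu L, 8 blad L.
No heavy syllable in the domain; default to the first syllable of the domain = syllable 1.
Primary stress: syllable 1 → ˈle.kro.fif.go.gu.ne.gu.blad.ro.

1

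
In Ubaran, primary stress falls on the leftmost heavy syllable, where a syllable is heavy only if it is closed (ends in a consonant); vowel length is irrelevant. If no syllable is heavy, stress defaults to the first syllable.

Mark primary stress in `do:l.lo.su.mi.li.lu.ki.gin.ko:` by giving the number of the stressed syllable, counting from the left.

1

Weights: 1 do:l H, 2 lo L, 3 su L, 4 mi L, 5 li L, 6 lu L, 7 ki L, 8 gin H, 9 ko: L.
Heavy syllables in the domain: 1, 8. The leftmost is syllable 1 (do:l).
Primary stress: syllable 1 → ˈdo:l.lo.su.mi.li.lu.ki.gin.ko:.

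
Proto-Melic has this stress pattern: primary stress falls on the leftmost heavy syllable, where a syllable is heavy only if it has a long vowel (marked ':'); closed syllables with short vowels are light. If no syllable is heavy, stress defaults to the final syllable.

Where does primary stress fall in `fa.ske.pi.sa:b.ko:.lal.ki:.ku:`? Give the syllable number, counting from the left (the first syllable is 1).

Weights: 1 fa L, 2 ske L, 3 pi L, 4 sa:b H, 5 ko: H, 6 lal L, 7 ki: H, 8 ku: H.
Heavy syllables in the domain: 4, 5, 7, 8. The leftmost is syllable 4 (sa:b).
Primary stress: syllable 4 → fa.ske.pi.ˈsa:b.ko:.lal.ki:.ku:.

4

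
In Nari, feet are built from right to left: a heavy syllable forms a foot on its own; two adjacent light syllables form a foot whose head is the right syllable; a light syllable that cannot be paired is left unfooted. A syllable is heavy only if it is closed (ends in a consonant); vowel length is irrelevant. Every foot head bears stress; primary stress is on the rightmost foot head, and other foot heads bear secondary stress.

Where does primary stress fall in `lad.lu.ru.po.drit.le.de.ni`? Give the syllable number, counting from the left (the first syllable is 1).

Weights: 1 lad H, 2 lu L, 3 ru L, 4 po L, 5 drit H, 6 le L, 7 de L, 8 ni L.
Parse right to left (heavy = foot alone; LL = one foot; stranded L unfooted): (ˈlad) lu (ru.ˈpo) (ˈdrit) le (de.ˈni).
Foot heads: 1, 4, 5, 8.
Primary stress on the rightmost head = syllable 8.
Primary stress: syllable 8 → lad.lu.ru.po.drit.le.de.ˈni.

8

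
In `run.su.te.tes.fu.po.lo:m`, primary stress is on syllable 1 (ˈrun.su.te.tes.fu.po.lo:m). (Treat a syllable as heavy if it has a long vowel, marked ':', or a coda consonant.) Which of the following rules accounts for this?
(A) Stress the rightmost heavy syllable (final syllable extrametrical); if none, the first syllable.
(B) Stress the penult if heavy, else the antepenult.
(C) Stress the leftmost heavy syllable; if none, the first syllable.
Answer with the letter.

C

Rule A → syllable 4 (observed: 1).
Rule B → syllable 5 (observed: 1).
Rule C → syllable 1 ✓.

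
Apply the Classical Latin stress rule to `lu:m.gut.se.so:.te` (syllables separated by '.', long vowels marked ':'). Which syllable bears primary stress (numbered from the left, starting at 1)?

4

Classical Latin: stress the penult if heavy (long vowel or closed), else the antepenult.
Weights: 3 se L, 4 so: H, 5 te L.
The penult (syllable 4, so:) is heavy, so it takes stress.
Stress on syllable 4: lu:m.gut.se.ˈso:.te.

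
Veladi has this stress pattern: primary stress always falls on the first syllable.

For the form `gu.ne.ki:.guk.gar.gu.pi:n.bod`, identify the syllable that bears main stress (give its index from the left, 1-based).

The word has 8 syllables; the first syllable is syllable 1 (gu).
Primary stress: syllable 1 → ˈgu.ne.ki:.guk.gar.gu.pi:n.bod.

1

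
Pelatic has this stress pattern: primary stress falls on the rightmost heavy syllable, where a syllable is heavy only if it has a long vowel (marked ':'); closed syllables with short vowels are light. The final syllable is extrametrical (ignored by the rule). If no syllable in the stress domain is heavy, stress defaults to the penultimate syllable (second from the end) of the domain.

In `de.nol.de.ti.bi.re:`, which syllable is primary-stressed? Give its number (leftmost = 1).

The final syllable (6, re:) is extrametrical; the stress domain is syllables 1–5.
Weights: 1 de L, 2 nol L, 3 de L, 4 ti L, 5 bi L.
No heavy syllable in the domain; default to the penultimate syllable (second from the end) of the domain = syllable 4.
Primary stress: syllable 4 → de.nol.de.ˈti.bi.re:.

4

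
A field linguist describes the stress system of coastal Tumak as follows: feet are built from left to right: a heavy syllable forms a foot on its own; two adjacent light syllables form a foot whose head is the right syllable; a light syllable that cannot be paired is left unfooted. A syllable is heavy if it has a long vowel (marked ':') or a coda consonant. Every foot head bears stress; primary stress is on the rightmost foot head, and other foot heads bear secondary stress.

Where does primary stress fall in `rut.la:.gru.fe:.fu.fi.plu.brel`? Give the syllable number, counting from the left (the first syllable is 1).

Weights: 1 rut H, 2 la: H, 3 gru L, 4 fe: H, 5 fu L, 6 fi L, 7 plu L, 8 brel H.
Parse left to right (heavy = foot alone; LL = one foot; stranded L unfooted): (ˈrut) (ˈla:) gru (ˈfe:) (fu.ˈfi) plu (ˈbrel).
Foot heads: 1, 2, 4, 6, 8.
Primary stress on the rightmost head = syllable 8.
Primary stress: syllable 8 → rut.la:.gru.fe:.fu.fi.plu.ˈbrel.

8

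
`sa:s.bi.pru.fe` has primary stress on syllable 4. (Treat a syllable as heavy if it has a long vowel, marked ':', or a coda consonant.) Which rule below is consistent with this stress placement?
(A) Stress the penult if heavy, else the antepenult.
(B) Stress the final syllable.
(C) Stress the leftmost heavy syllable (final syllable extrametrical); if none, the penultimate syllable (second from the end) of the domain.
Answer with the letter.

B

Rule A → syllable 2 (observed: 4).
Rule B → syllable 4 ✓.
Rule C → syllable 1 (observed: 4).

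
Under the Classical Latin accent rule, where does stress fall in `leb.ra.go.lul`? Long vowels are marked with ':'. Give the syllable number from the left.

2

Classical Latin: stress the penult if heavy (long vowel or closed), else the antepenult.
Weights: 2 ra L, 3 go L, 4 lul H.
The penult (syllable 3, go) is light, so stress falls on the antepenult (syllable 2, ra).
Stress on syllable 2: leb.ˈra.go.lul.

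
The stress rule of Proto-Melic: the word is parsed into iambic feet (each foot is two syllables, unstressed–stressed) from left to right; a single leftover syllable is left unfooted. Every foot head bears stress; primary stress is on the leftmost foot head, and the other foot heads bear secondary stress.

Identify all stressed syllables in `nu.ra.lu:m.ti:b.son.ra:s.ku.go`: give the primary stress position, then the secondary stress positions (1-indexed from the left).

primary 2, secondary 4, 6, 8

Parse left to right into iambic (σˈσ) feet: (nu.ˈra) (lu:m.ˈti:b) (son.ˈra:s) (ku.ˈgo).
Foot heads (stressed positions): 2, 4, 6, 8.
End Rule Leftmost: primary stress on the leftmost head = syllable 2.
Secondary stress on 4, 6, 8: nu.ˈra.lu:m.ˌti:b.son.ˌra:s.ku.ˌgo.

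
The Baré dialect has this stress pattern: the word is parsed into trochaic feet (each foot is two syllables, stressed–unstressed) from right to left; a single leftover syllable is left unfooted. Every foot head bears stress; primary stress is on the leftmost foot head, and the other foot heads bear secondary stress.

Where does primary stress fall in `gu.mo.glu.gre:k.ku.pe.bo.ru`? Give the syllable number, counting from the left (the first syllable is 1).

1

Parse right to left into trochaic (ˈσσ) feet: (ˈgu.mo) (ˈglu.gre:k) (ˈku.pe) (ˈbo.ru).
Foot heads (stressed positions): 1, 3, 5, 7.
End Rule Leftmost: primary stress on the leftmost head = syllable 1.
Primary stress: syllable 1 → ˈgu.mo.glu.gre:k.ku.pe.bo.ru.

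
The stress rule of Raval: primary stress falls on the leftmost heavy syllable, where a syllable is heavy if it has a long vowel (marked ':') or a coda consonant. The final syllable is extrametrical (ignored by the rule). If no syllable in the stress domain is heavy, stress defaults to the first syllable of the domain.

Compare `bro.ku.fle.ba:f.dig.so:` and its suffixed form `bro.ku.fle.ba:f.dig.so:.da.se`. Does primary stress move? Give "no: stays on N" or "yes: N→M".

Base `bro.ku.fle.ba:f.dig.so:` (6 syllables):
  The final syllable (6, so:) is extrametrical; the stress domain is syllables 1–5.
  Weights: 1 bro L, 2 ku L, 3 fle L, 4 ba:f H, 5 dig H.
  Heavy syllables in the domain: 4, 5. The leftmost is syllable 4 (ba:f).
  → primary stress on syllable 4.
Suffixed `bro.ku.fle.ba:f.dig.so:.da.se` (8 syllables):
  The final syllable (8, se) is extrametrical; the stress domain is syllables 1–7.
  Weights: 1 bro L, 2 ku L, 3 fle L, 4 ba:f H, 5 dig H, 6 so: H, 7 da L.
  Heavy syllables in the domain: 4, 5, 6. The leftmost is syllable 4 (ba:f).
  → primary stress on syllable 4.

no: stays on 4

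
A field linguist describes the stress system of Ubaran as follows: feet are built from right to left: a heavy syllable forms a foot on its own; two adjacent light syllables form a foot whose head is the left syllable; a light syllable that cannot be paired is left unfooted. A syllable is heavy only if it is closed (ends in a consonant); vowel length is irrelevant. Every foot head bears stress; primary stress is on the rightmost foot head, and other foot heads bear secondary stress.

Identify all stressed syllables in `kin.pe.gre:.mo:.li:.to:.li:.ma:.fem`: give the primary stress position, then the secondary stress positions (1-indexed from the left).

primary 9, secondary 1, 3, 5, 7

Weights: 1 kin H, 2 pe L, 3 gre: L, 4 mo: L, 5 li: L, 6 to: L, 7 li: L, 8 ma: L, 9 fem H.
Parse right to left (heavy = foot alone; LL = one foot; stranded L unfooted): (ˈkin) pe (ˈgre:.mo:) (ˈli:.to:) (ˈli:.ma:) (ˈfem).
Foot heads: 1, 3, 5, 7, 9.
Primary stress on the rightmost head = syllable 9.
Secondary stress on 1, 3, 5, 7: ˌkin.pe.ˌgre:.mo:.ˌli:.to:.ˌli:.ma:.ˈfem.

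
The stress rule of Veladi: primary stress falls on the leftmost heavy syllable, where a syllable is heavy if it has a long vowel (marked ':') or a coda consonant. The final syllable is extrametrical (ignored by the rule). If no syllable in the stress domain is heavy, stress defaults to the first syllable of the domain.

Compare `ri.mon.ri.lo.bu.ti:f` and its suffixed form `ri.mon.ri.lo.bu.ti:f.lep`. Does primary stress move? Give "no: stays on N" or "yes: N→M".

Base `ri.mon.ri.lo.bu.ti:f` (6 syllables):
  The final syllable (6, ti:f) is extrametrical; the stress domain is syllables 1–5.
  Weights: 1 ri L, 2 mon H, 3 ri L, 4 lo L, 5 bu L.
  Heavy syllables in the domain: 2. The leftmost is syllable 2 (mon).
  → primary stress on syllable 2.
Suffixed `ri.mon.ri.lo.bu.ti:f.lep` (7 syllables):
  The final syllable (7, lep) is extrametrical; the stress domain is syllables 1–6.
  Weights: 1 ri L, 2 mon H, 3 ri L, 4 lo L, 5 bu L, 6 ti:f H.
  Heavy syllables in the domain: 2, 6. The leftmost is syllable 2 (mon).
  → primary stress on syllable 2.

no: stays on 2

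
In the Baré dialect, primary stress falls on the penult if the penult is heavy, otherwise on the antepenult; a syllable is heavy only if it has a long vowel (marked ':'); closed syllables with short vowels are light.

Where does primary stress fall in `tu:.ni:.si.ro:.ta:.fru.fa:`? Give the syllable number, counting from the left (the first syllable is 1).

Weights: 5 ta: H, 6 fru L, 7 fa: H.
The penult (syllable 6, fru) is light, so stress falls on the antepenult (syllable 5, ta:).
Primary stress: syllable 5 → tu:.ni:.si.ro:.ˈta:.fru.fa:.

5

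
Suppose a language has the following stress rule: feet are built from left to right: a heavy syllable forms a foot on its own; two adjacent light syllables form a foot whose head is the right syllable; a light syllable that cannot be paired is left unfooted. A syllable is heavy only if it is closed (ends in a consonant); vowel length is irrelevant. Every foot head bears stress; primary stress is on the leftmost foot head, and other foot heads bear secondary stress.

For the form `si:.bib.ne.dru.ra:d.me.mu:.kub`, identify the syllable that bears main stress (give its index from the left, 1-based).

2

Weights: 1 si: L, 2 bib H, 3 ne L, 4 dru L, 5 ra:d H, 6 me L, 7 mu: L, 8 kub H.
Parse left to right (heavy = foot alone; LL = one foot; stranded L unfooted): si: (ˈbib) (ne.ˈdru) (ˈra:d) (me.ˈmu:) (ˈkub).
Foot heads: 2, 4, 5, 7, 8.
Primary stress on the leftmost head = syllable 2.
Primary stress: syllable 2 → si:.ˈbib.ne.dru.ra:d.me.mu:.kub.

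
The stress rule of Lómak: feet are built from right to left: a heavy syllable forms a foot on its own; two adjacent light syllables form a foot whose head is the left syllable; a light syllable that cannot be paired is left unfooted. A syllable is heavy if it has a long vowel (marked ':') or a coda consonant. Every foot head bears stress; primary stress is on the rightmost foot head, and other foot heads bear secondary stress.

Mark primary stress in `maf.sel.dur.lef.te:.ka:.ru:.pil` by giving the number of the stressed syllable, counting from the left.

Weights: 1 maf H, 2 sel H, 3 dur H, 4 lef H, 5 te: H, 6 ka: H, 7 ru: H, 8 pil H.
Parse right to left (heavy = foot alone; LL = one foot; stranded L unfooted): (ˈmaf) (ˈsel) (ˈdur) (ˈlef) (ˈte:) (ˈka:) (ˈru:) (ˈpil).
Foot heads: 1, 2, 3, 4, 5, 6, 7, 8.
Primary stress on the rightmost head = syllable 8.
Primary stress: syllable 8 → maf.sel.dur.lef.te:.ka:.ru:.ˈpil.

8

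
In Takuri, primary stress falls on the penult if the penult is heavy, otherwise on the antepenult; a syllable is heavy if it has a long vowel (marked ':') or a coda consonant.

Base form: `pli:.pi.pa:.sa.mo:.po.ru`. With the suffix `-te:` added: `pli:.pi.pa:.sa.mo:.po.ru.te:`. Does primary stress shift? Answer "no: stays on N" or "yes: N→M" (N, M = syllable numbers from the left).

Base `pli:.pi.pa:.sa.mo:.po.ru` (7 syllables):
  Weights: 5 mo: H, 6 po L, 7 ru L.
  The penult (syllable 6, po) is light, so stress falls on the antepenult (syllable 5, mo:).
  → primary stress on syllable 5.
Suffixed `pli:.pi.pa:.sa.mo:.po.ru.te:` (8 syllables):
  Weights: 6 po L, 7 ru L, 8 te: H.
  The penult (syllable 7, ru) is light, so stress falls on the antepenult (syllable 6, po).
  → primary stress on syllable 6.

yes: 5→6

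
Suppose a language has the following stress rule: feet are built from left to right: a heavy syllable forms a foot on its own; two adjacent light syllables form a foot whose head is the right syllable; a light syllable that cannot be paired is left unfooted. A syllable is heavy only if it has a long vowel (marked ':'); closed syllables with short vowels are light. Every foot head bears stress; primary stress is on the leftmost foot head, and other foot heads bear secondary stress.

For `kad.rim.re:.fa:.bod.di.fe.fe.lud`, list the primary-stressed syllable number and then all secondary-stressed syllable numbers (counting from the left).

primary 2, secondary 3, 4, 6, 8

Weights: 1 kad L, 2 rim L, 3 re: H, 4 fa: H, 5 bod L, 6 di L, 7 fe L, 8 fe L, 9 lud L.
Parse left to right (heavy = foot alone; LL = one foot; stranded L unfooted): (kad.ˈrim) (ˈre:) (ˈfa:) (bod.ˈdi) (fe.ˈfe) lud.
Foot heads: 2, 3, 4, 6, 8.
Primary stress on the leftmost head = syllable 2.
Secondary stress on 3, 4, 6, 8: kad.ˈrim.ˌre:.ˌfa:.bod.ˌdi.fe.ˌfe.lud.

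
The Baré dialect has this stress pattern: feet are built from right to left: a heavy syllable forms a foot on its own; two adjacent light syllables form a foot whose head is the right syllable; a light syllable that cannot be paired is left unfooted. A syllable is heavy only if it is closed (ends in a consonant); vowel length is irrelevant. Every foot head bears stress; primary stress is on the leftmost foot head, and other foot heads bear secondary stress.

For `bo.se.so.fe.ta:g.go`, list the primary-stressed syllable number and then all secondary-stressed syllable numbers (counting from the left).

primary 2, secondary 4, 5

Weights: 1 bo L, 2 se L, 3 so L, 4 fe L, 5 ta:g H, 6 go L.
Parse right to left (heavy = foot alone; LL = one foot; stranded L unfooted): (bo.ˈse) (so.ˈfe) (ˈta:g) go.
Foot heads: 2, 4, 5.
Primary stress on the leftmost head = syllable 2.
Secondary stress on 4, 5: bo.ˈse.so.ˌfe.ˌta:g.go.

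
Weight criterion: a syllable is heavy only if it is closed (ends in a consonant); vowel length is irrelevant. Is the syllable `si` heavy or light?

`si`: short vowel, open (no coda). Open (no coda) → light.

light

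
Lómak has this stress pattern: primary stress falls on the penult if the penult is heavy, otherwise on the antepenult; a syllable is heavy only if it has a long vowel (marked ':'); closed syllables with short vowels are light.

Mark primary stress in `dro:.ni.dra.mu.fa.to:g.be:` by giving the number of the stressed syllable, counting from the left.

6

Weights: 5 fa L, 6 to:g H, 7 be: H.
The penult (syllable 6, to:g) is heavy, so it takes stress.
Primary stress: syllable 6 → dro:.ni.dra.mu.fa.ˈto:g.be:.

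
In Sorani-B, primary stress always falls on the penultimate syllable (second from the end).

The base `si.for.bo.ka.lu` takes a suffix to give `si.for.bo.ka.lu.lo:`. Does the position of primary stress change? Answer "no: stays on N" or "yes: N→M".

yes: 4→5

Base `si.for.bo.ka.lu` (5 syllables):
  The word has 5 syllables; the penultimate syllable (second from the end) is syllable 4 (ka).
  → primary stress on syllable 4.
Suffixed `si.for.bo.ka.lu.lo:` (6 syllables):
  The word has 6 syllables; the penultimate syllable (second from the end) is syllable 5 (lu).
  → primary stress on syllable 5.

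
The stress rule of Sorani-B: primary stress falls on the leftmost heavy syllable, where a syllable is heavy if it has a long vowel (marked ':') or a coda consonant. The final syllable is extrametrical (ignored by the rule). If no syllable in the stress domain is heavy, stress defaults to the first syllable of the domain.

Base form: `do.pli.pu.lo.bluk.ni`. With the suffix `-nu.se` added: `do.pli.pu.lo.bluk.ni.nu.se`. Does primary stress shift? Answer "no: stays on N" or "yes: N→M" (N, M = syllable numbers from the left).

Base `do.pli.pu.lo.bluk.ni` (6 syllables):
  The final syllable (6, ni) is extrametrical; the stress domain is syllables 1–5.
  Weights: 1 do L, 2 pli L, 3 pu L, 4 lo L, 5 bluk H.
  Heavy syllables in the domain: 5. The leftmost is syllable 5 (bluk).
  → primary stress on syllable 5.
Suffixed `do.pli.pu.lo.bluk.ni.nu.se` (8 syllables):
  The final syllable (8, se) is extrametrical; the stress domain is syllables 1–7.
  Weights: 1 do L, 2 pli L, 3 pu L, 4 lo L, 5 bluk H, 6 ni L, 7 nu L.
  Heavy syllables in the domain: 5. The leftmost is syllable 5 (bluk).
  → primary stress on syllable 5.

no: stays on 5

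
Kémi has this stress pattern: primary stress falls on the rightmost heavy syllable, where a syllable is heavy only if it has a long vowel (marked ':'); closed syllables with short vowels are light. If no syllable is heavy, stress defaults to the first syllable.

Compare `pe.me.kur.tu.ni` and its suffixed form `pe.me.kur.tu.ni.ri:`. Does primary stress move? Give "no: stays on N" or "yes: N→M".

yes: 1→6

Base `pe.me.kur.tu.ni` (5 syllables):
  Weights: 1 pe L, 2 me L, 3 kur L, 4 tu L, 5 ni L.
  No heavy syllable in the domain; default to the first syllable = syllable 1.
  → primary stress on syllable 1.
Suffixed `pe.me.kur.tu.ni.ri:` (6 syllables):
  Weights: 1 pe L, 2 me L, 3 kur L, 4 tu L, 5 ni L, 6 ri: H.
  Heavy syllables in the domain: 6. The rightmost is syllable 6 (ri:).
  → primary stress on syllable 6.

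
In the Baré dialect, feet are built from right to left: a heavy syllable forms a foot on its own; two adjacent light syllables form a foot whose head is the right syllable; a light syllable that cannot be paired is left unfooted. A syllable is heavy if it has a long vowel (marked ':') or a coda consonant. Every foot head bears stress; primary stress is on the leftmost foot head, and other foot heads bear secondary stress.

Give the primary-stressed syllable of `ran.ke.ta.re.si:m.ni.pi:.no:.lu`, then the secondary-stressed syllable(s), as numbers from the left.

Weights: 1 ran H, 2 ke L, 3 ta L, 4 re L, 5 si:m H, 6 ni L, 7 pi: H, 8 no: H, 9 lu L.
Parse right to left (heavy = foot alone; LL = one foot; stranded L unfooted): (ˈran) ke (ta.ˈre) (ˈsi:m) ni (ˈpi:) (ˈno:) lu.
Foot heads: 1, 4, 5, 7, 8.
Primary stress on the leftmost head = syllable 1.
Secondary stress on 4, 5, 7, 8: ˈran.ke.ta.ˌre.ˌsi:m.ni.ˌpi:.ˌno:.lu.

primary 1, secondary 4, 5, 7, 8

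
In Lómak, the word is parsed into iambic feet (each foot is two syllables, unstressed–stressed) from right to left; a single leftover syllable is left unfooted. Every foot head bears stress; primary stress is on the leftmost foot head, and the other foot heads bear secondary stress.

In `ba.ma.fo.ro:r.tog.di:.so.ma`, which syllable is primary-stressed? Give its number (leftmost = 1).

Parse right to left into iambic (σˈσ) feet: (ba.ˈma) (fo.ˈro:r) (tog.ˈdi:) (so.ˈma).
Foot heads (stressed positions): 2, 4, 6, 8.
End Rule Leftmost: primary stress on the leftmost head = syllable 2.
Primary stress: syllable 2 → ba.ˈma.fo.ro:r.tog.di:.so.ma.

2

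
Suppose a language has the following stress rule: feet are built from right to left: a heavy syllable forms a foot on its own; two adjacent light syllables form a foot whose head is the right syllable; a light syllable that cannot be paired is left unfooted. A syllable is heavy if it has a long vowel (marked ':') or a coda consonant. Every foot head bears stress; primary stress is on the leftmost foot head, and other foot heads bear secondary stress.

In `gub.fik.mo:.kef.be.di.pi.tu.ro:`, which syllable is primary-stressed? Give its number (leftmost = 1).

1

Weights: 1 gub H, 2 fik H, 3 mo: H, 4 kef H, 5 be L, 6 di L, 7 pi L, 8 tu L, 9 ro: H.
Parse right to left (heavy = foot alone; LL = one foot; stranded L unfooted): (ˈgub) (ˈfik) (ˈmo:) (ˈkef) (be.ˈdi) (pi.ˈtu) (ˈro:).
Foot heads: 1, 2, 3, 4, 6, 8, 9.
Primary stress on the leftmost head = syllable 1.
Primary stress: syllable 1 → ˈgub.fik.mo:.kef.be.di.pi.tu.ro:.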